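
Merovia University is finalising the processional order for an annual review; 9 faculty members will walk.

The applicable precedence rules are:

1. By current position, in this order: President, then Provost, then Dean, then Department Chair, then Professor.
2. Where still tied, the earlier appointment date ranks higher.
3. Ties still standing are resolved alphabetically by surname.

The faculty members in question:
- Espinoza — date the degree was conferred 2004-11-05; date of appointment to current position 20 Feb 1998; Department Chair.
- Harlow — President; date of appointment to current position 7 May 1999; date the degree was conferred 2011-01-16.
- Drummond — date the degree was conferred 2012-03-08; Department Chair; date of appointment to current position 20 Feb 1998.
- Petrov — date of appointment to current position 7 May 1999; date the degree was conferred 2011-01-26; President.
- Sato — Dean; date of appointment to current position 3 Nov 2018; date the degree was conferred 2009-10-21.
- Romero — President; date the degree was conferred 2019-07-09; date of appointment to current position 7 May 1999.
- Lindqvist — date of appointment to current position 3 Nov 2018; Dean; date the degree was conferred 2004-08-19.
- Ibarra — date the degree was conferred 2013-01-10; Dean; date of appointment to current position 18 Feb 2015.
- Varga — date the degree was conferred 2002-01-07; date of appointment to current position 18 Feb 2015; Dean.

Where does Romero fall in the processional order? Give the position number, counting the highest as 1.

3

By current position: Harlow, Petrov and Romero (President); then Ibarra, Varga, Lindqvist and Sato (Dean); then Drummond and Espinoza (Department Chair).
Harlow, Petrov and Romero all have date of appointment to current position 7 May 1999, so the next rule applies.
Among Harlow, Petrov and Romero, alphabetically by surname: Harlow before Petrov before Romero.
Among Ibarra, Varga, Lindqvist and Sato, by date of appointment to current position (earlier first): Ibarra and Varga (18 Feb 2015) before Lindqvist and Sato (3 Nov 2018).
Among Ibarra and Varga, alphabetically by surname: Ibarra before Varga.
Among Lindqvist and Sato, alphabetically by surname: Lindqvist before Sato.
Drummond and Espinoza both have date of appointment to current position 20 Feb 1998, so the next rule applies.
Among Drummond and Espinoza, alphabetically by surname: Drummond before Espinoza.
Order: Harlow, Petrov, Romero, Ibarra, Varga, Lindqvist, Sato, Drummond, Espinoza. So position 3.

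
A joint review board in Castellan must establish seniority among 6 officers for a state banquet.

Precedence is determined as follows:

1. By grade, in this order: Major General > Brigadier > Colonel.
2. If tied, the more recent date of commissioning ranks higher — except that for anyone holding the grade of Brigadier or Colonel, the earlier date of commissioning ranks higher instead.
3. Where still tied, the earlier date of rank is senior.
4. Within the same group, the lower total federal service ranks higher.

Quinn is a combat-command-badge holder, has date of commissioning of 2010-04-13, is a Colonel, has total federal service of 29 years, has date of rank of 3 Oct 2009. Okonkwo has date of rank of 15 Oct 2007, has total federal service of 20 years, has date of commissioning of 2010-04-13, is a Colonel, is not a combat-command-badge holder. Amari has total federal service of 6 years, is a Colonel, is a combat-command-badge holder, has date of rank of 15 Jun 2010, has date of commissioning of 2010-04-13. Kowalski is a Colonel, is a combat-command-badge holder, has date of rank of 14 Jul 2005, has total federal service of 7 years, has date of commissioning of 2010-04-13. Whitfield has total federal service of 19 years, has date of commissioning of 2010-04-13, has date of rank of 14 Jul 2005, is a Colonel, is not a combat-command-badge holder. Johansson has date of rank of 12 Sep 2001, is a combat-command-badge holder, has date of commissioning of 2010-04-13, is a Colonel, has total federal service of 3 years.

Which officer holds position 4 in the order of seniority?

Okonkwo

By grade: Johansson, Kowalski, Whitfield, Okonkwo, Quinn and Amari (Colonel).
Johansson, Kowalski, Whitfield, Okonkwo, Quinn and Amari all have date of commissioning 2010-04-13, so the next rule applies.
Among Johansson, Kowalski, Whitfield, Okonkwo, Quinn and Amari, by date of rank (earlier first): Johansson (12 Sep 2001) before Kowalski and Whitfield (14 Jul 2005) before Okonkwo (15 Oct 2007) before Quinn (3 Oct 2009) before Amari (15 Jun 2010).
Among Kowalski and Whitfield, by total federal service (lower first): Kowalski (7 years) before Whitfield (19 years).
Order: Johansson, Kowalski, Whitfield, Okonkwo, Quinn, Amari.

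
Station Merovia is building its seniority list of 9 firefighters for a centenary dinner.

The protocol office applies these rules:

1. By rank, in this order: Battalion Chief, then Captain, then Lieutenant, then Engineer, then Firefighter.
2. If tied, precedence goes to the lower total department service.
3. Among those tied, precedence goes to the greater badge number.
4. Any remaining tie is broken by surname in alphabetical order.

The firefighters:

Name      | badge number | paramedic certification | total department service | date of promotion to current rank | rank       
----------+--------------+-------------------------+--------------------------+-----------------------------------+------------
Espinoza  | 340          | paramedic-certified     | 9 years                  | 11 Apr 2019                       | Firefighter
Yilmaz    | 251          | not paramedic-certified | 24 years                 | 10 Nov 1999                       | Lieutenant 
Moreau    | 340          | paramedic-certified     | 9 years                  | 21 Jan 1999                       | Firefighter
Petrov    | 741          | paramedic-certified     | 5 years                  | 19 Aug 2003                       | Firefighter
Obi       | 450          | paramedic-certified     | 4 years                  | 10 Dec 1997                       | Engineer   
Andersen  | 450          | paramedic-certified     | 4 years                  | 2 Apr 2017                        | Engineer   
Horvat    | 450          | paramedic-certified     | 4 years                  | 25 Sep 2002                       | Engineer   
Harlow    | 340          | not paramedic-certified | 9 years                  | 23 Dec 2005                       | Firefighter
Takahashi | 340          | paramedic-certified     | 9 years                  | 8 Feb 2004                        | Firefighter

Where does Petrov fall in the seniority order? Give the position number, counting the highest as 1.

5

By rank: Yilmaz (Lieutenant); then Andersen, Horvat and Obi (Engineer); then Petrov, Espinoza, Harlow, Moreau and Takahashi (Firefighter).
Andersen, Horvat and Obi all have total department service 4 years, so the next rule applies.
Andersen, Horvat and Obi all have badge number 450, so the next rule applies.
Among Andersen, Horvat and Obi, alphabetically by surname: Andersen before Horvat before Obi.
Among Petrov, Espinoza, Harlow, Moreau and Takahashi, by total department service (lower first): Petrov (5 years) before Espinoza, Harlow, Moreau and Takahashi (9 years).
Espinoza, Harlow, Moreau and Takahashi all have badge number 340, so the next rule applies.
Among Espinoza, Harlow, Moreau and Takahashi, alphabetically by surname: Espinoza before Harlow before Moreau before Takahashi.
Order: Yilmaz, Andersen, Horvat, Obi, Petrov, Espinoza, Harlow, Moreau, Takahashi. So position 5.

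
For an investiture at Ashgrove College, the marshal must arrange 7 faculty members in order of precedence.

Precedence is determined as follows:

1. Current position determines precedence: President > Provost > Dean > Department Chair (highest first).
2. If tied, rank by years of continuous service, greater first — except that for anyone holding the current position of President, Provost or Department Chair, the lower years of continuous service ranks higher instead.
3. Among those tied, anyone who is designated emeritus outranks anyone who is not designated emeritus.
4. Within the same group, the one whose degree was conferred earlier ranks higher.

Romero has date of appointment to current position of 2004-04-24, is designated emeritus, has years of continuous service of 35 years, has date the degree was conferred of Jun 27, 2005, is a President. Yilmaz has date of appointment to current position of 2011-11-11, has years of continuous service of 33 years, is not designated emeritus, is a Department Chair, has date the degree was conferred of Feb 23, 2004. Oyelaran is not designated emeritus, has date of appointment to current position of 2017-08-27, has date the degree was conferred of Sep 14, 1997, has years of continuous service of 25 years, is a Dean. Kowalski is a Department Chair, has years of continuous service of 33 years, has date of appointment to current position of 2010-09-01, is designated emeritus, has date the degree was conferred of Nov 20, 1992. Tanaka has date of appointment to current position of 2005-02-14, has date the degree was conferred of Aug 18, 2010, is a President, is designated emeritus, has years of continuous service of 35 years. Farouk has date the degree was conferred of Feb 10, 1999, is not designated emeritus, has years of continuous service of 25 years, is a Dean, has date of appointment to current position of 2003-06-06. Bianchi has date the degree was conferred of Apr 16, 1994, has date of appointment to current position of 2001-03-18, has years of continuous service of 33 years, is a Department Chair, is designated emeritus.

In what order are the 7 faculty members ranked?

By current position: Romero and Tanaka (President); then Oyelaran and Farouk (Dean); then Kowalski, Bianchi and Yilmaz (Department Chair).
Romero and Tanaka both have years of continuous service 35 years, so the next rule applies.
Romero and Tanaka are each designated emeritus, so the next rule applies.
Among Romero and Tanaka, by date the degree was conferred (earlier first): Romero (Jun 27, 2005) before Tanaka (Aug 18, 2010).
Oyelaran and Farouk both have years of continuous service 25 years, so the next rule applies.
Oyelaran and Farouk are each not designated emeritus, so the next rule applies.
Among Oyelaran and Farouk, by date the degree was conferred (earlier first): Oyelaran (Sep 14, 1997) before Farouk (Feb 10, 1999).
Kowalski, Bianchi and Yilmaz all have years of continuous service 33 years, so the next rule applies.
Among Kowalski, Bianchi and Yilmaz, designated emeritus before not designated emeritus: Kowalski and Bianchi (designated emeritus) before Yilmaz (not designated emeritus).
Among Kowalski and Bianchi, by date the degree was conferred (earlier first): Kowalski (Nov 20, 1992) before Bianchi (Apr 16, 1994).
Full order: Romero, Tanaka, Oyelaran, Farouk, Kowalski, Bianchi, Yilmaz.

Romero, Tanaka, Oyelaran, Farouk, Kowalski, Bianchi, Yilmaz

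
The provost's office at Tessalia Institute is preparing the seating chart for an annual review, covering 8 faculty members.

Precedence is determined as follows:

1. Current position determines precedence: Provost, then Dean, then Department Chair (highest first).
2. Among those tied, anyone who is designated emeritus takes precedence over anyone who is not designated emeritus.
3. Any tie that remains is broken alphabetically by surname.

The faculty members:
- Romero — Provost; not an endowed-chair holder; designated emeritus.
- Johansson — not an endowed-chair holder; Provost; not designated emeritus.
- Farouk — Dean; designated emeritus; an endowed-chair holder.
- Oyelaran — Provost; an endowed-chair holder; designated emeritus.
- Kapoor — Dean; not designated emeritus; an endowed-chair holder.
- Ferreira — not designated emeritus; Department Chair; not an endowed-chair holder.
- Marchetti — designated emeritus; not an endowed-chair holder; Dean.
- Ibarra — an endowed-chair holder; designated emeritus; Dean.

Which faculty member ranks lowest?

By current position: Oyelaran, Romero and Johansson (Provost); then Farouk, Ibarra, Marchetti and Kapoor (Dean); then Ferreira (Department Chair).
Among Oyelaran, Romero and Johansson, designated emeritus before not designated emeritus: Oyelaran and Romero (designated emeritus) before Johansson (not designated emeritus).
Among Oyelaran and Romero, alphabetically by surname: Oyelaran before Romero.
Among Farouk, Ibarra, Marchetti and Kapoor, designated emeritus before not designated emeritus: Farouk, Ibarra and Marchetti (designated emeritus) before Kapoor (not designated emeritus).
Among Farouk, Ibarra and Marchetti, alphabetically by surname: Farouk before Ibarra before Marchetti.
Order: Oyelaran, Romero, Johansson, Farouk, Ibarra, Marchetti, Kapoor, Ferreira.

Ferreira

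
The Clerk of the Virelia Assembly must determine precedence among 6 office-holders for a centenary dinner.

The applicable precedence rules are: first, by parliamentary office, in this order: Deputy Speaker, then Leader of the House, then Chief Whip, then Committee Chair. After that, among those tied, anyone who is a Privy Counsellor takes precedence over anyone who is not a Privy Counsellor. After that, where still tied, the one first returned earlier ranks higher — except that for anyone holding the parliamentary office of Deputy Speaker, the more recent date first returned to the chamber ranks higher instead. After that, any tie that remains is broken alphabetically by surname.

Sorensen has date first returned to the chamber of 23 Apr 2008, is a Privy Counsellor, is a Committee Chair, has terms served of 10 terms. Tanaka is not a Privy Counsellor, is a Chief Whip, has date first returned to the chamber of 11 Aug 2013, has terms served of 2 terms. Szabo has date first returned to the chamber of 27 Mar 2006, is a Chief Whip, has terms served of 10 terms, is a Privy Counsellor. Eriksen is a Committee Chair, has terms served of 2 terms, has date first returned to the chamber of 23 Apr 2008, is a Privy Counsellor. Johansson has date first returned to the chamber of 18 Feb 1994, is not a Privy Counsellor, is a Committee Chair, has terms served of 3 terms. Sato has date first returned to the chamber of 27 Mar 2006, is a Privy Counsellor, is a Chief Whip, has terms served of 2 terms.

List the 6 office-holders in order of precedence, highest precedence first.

By parliamentary office: Sato, Szabo and Tanaka (Chief Whip); then Eriksen, Sorensen and Johansson (Committee Chair).
Among Sato, Szabo and Tanaka, a Privy Counsellor before not a Privy Counsellor: Sato and Szabo (a Privy Counsellor) before Tanaka (not a Privy Counsellor).
Sato and Szabo both have date first returned to the chamber 27 Mar 2006, so the next rule applies.
Among Sato and Szabo, alphabetically by surname: Sato before Szabo.
Among Eriksen, Sorensen and Johansson, a Privy Counsellor before not a Privy Counsellor: Eriksen and Sorensen (a Privy Counsellor) before Johansson (not a Privy Counsellor).
Eriksen and Sorensen both have date first returned to the chamber 23 Apr 2008, so the next rule applies.
Among Eriksen and Sorensen, alphabetically by surname: Eriksen before Sorensen.
Full order: Sato, Szabo, Tanaka, Eriksen, Sorensen, Johansson.

Sato, Szabo, Tanaka, Eriksen, Sorensen, Johansson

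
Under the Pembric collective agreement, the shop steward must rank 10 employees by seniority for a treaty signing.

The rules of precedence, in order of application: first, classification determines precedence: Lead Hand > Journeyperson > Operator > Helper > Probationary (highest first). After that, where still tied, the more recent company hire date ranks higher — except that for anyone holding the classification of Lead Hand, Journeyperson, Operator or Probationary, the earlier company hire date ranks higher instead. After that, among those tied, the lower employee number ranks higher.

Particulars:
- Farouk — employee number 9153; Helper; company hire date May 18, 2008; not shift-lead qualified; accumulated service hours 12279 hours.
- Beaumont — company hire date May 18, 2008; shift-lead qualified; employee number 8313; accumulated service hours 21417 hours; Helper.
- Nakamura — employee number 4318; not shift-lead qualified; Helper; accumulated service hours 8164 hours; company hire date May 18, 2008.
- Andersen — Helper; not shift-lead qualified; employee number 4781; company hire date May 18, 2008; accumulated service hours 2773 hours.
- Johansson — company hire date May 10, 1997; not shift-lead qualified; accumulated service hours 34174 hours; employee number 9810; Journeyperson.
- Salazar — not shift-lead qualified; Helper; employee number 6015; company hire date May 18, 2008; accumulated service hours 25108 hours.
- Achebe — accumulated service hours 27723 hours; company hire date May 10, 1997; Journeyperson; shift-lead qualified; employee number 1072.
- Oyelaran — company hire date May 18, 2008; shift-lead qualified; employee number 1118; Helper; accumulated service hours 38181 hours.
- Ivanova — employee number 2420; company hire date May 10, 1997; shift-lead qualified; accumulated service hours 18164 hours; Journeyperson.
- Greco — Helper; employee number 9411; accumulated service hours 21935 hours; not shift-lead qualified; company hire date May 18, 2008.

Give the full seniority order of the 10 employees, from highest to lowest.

Achebe, Ivanova, Johansson, Oyelaran, Nakamura, Andersen, Salazar, Beaumont, Farouk, Greco

By classification: Achebe, Ivanova and Johansson (Journeyperson); then Oyelaran, Nakamura, Andersen, Salazar, Beaumont, Farouk and Greco (Helper).
Achebe, Ivanova and Johansson all have company hire date May 10, 1997, so the next rule applies.
Among Achebe, Ivanova and Johansson, by employee number (lower first): Achebe (1072) before Ivanova (2420) before Johansson (9810).
Oyelaran, Nakamura, Andersen, Salazar, Beaumont, Farouk and Greco all have company hire date May 18, 2008, so the next rule applies.
Among Oyelaran, Nakamura, Andersen, Salazar, Beaumont, Farouk and Greco, by employee number (lower first): Oyelaran (1118) before Nakamura (4318) before Andersen (4781) before Salazar (6015) before Beaumont (8313) before Farouk (9153) before Greco (9411).
Full order: Achebe, Ivanova, Johansson, Oyelaran, Nakamura, Andersen, Salazar, Beaumont, Farouk, Greco.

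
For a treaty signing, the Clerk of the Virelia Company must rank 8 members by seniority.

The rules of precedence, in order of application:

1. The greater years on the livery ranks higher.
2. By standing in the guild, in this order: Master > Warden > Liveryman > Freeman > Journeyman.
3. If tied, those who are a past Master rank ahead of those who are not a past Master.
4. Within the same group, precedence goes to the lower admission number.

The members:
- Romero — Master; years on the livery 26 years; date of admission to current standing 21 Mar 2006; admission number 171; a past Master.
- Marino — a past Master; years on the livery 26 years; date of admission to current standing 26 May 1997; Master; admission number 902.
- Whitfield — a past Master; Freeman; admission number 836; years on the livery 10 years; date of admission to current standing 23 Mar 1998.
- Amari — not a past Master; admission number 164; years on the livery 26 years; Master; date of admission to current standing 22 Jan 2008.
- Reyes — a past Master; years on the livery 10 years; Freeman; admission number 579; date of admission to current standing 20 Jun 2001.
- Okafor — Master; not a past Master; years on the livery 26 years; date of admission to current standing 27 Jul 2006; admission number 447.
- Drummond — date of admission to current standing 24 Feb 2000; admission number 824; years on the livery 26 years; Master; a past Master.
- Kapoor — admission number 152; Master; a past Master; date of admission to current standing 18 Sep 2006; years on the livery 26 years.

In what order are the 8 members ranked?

By years on the livery (higher first): Kapoor, Romero, Drummond, Marino, Amari and Okafor (each 26 years); then Reyes and Whitfield (both 10 years).
Kapoor, Romero, Drummond, Marino, Amari and Okafor are each Master, so the next rule applies.
Among Kapoor, Romero, Drummond, Marino, Amari and Okafor, a past Master before not a past Master: Kapoor, Romero, Drummond and Marino (a past Master) before Amari and Okafor (not a past Master).
Among Kapoor, Romero, Drummond and Marino, by admission number (lower first): Kapoor (152) before Romero (171) before Drummond (824) before Marino (902).
Among Amari and Okafor, by admission number (lower first): Amari (164) before Okafor (447).
Reyes and Whitfield are each Freeman, so the next rule applies.
Reyes and Whitfield are each a past Master, so the next rule applies.
Among Reyes and Whitfield, by admission number (lower first): Reyes (579) before Whitfield (836).
Full order: Kapoor, Romero, Drummond, Marino, Amari, Okafor, Reyes, Whitfield.

Kapoor, Romero, Drummond, Marino, Amari, Okafor, Reyes, Whitfield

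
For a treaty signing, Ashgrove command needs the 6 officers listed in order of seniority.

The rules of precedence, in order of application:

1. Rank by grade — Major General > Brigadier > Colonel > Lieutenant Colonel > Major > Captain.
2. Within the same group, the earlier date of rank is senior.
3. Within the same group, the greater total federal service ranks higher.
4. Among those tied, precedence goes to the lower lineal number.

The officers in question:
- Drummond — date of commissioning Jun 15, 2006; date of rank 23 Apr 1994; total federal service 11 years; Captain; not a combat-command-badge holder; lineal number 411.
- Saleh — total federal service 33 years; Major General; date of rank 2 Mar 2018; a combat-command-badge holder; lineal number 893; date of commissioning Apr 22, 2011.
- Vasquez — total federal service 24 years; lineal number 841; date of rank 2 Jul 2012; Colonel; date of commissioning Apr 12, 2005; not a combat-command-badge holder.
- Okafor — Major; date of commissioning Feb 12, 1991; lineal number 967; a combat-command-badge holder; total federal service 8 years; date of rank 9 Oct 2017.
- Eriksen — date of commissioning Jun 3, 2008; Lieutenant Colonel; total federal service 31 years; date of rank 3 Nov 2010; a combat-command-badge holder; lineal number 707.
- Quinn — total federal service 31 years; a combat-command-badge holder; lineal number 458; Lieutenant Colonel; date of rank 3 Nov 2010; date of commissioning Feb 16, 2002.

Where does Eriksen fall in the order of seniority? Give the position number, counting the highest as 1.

By grade: Saleh (Major General); then Vasquez (Colonel); then Quinn and Eriksen (Lieutenant Colonel); then Okafor (Major); then Drummond (Captain).
Quinn and Eriksen both have date of rank 3 Nov 2010, so the next rule applies.
Quinn and Eriksen both have total federal service 31 years, so the next rule applies.
Among Quinn and Eriksen, by lineal number (lower first): Quinn (458) before Eriksen (707).
Order: Saleh, Vasquez, Quinn, Eriksen, Okafor, Drummond. So position 4.

4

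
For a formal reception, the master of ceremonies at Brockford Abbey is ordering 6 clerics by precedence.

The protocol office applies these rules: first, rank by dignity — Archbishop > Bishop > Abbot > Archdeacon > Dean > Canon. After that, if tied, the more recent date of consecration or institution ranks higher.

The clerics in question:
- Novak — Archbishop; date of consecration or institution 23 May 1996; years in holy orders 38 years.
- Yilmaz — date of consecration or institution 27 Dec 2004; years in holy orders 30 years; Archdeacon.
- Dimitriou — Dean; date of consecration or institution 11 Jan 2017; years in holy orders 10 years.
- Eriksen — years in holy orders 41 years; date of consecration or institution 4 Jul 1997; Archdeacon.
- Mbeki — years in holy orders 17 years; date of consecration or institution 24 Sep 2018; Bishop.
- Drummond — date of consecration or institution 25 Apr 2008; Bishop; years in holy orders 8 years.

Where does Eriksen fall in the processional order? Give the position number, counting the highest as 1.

5

By dignity: Novak (Archbishop); then Mbeki and Drummond (Bishop); then Yilmaz and Eriksen (Archdeacon); then Dimitriou (Dean).
Among Mbeki and Drummond, by date of consecration or institution (later first): Mbeki (24 Sep 2018) before Drummond (25 Apr 2008).
Among Yilmaz and Eriksen, by date of consecration or institution (later first): Yilmaz (27 Dec 2004) before Eriksen (4 Jul 1997).
Order: Novak, Mbeki, Drummond, Yilmaz, Eriksen, Dimitriou. So position 5.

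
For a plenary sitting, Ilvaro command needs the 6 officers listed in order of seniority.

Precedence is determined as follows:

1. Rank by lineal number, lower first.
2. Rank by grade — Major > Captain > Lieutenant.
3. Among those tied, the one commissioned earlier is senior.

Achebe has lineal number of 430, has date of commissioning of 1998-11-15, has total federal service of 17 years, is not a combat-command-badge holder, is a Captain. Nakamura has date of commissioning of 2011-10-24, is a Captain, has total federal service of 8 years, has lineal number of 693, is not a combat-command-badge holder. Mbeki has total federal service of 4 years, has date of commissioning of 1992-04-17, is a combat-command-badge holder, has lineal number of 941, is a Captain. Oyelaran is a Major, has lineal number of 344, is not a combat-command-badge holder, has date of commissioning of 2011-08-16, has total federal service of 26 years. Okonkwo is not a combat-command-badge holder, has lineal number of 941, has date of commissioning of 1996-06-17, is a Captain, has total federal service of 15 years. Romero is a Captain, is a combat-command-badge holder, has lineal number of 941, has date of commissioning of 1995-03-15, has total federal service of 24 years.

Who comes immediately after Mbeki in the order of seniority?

Romero

By lineal number (lower first): Oyelaran (344); then Achebe (430); then Nakamura (693); then Mbeki, Romero and Okonkwo (each 941).
Mbeki, Romero and Okonkwo are each Captain, so the next rule applies.
Among Mbeki, Romero and Okonkwo, by date of commissioning (earlier first): Mbeki (1992-04-17) before Romero (1995-03-15) before Okonkwo (1996-06-17).
Order: Oyelaran, Achebe, Nakamura, Mbeki, Romero, Okonkwo.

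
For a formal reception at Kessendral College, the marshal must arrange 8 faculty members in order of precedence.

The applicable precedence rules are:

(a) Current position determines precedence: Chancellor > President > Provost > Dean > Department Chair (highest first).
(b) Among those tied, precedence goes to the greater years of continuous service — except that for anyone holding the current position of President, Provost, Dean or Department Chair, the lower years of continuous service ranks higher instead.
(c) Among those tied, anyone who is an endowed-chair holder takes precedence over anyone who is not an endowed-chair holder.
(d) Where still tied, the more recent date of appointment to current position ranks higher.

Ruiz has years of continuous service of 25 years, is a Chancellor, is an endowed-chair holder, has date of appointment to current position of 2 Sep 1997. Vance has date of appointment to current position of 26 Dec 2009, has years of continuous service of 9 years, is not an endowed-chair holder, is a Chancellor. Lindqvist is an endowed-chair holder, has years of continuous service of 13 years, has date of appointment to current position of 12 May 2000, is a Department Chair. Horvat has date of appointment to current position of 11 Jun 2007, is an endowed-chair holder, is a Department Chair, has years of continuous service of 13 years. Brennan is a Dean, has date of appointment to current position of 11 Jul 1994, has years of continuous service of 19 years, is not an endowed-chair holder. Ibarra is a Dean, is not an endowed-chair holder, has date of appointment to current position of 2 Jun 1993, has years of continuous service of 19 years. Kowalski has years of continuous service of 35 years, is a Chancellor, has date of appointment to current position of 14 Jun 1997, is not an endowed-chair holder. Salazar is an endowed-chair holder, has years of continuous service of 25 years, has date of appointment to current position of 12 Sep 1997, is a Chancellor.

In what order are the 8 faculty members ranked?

Kowalski, Salazar, Ruiz, Vance, Brennan, Ibarra, Horvat, Lindqvist

By current position: Kowalski, Salazar, Ruiz and Vance (Chancellor); then Brennan and Ibarra (Dean); then Horvat and Lindqvist (Department Chair).
Among Kowalski, Salazar, Ruiz and Vance, by years of continuous service (higher first): Kowalski (35 years) before Salazar and Ruiz (25 years) before Vance (9 years).
Salazar and Ruiz are each an endowed-chair holder, so the next rule applies.
Among Salazar and Ruiz, by date of appointment to current position (later first): Salazar (12 Sep 1997) before Ruiz (2 Sep 1997).
Brennan and Ibarra both have years of continuous service 19 years, so the next rule applies.
Brennan and Ibarra are each not an endowed-chair holder, so the next rule applies.
Among Brennan and Ibarra, by date of appointment to current position (later first): Brennan (11 Jul 1994) before Ibarra (2 Jun 1993).
Horvat and Lindqvist both have years of continuous service 13 years, so the next rule applies.
Horvat and Lindqvist are each an endowed-chair holder, so the next rule applies.
Among Horvat and Lindqvist, by date of appointment to current position (later first): Horvat (11 Jun 2007) before Lindqvist (12 May 2000).
Full order: Kowalski, Salazar, Ruiz, Vance, Brennan, Ibarra, Horvat, Lindqvist.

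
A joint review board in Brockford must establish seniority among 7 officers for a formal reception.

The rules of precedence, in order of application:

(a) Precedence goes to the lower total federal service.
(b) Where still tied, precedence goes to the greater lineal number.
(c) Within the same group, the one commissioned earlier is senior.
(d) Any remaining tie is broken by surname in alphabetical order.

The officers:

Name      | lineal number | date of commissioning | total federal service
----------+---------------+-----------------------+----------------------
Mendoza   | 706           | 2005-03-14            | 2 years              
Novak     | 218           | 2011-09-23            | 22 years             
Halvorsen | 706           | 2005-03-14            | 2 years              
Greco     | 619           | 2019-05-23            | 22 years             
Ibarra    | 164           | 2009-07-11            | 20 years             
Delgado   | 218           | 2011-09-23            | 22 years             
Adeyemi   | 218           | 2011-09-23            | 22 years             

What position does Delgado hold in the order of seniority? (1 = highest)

By total federal service (lower first): Halvorsen and Mendoza (both 2 years); then Ibarra (20 years); then Greco, Adeyemi, Delgado and Novak (each 22 years).
Halvorsen and Mendoza both have lineal number 706, so the next rule applies.
Halvorsen and Mendoza both have date of commissioning 2005-03-14, so the next rule applies.
Among Halvorsen and Mendoza, alphabetically by surname: Halvorsen before Mendoza.
Among Greco, Adeyemi, Delgado and Novak, by lineal number (higher first): Greco (619) before Adeyemi, Delgado and Novak (218).
Adeyemi, Delgado and Novak all have date of commissioning 2011-09-23, so the next rule applies.
Among Adeyemi, Delgado and Novak, alphabetically by surname: Adeyemi before Delgado before Novak.
Order: Halvorsen, Mendoza, Ibarra, Greco, Adeyemi, Delgado, Novak. So position 6.

6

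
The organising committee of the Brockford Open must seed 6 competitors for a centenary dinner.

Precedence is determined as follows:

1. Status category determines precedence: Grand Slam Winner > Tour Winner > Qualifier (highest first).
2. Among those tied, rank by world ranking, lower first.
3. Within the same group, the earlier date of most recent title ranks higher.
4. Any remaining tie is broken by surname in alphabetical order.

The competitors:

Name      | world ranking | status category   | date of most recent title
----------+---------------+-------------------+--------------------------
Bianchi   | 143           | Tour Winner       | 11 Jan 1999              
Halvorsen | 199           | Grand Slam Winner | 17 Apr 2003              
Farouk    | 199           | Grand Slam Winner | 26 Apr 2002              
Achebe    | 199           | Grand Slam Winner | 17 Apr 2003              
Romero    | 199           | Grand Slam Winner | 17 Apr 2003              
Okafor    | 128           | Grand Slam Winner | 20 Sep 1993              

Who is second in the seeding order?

Farouk

By status category: Okafor, Farouk, Achebe, Halvorsen and Romero (Grand Slam Winner); then Bianchi (Tour Winner).
Among Okafor, Farouk, Achebe, Halvorsen and Romero, by world ranking (lower first): Okafor (128) before Farouk, Achebe, Halvorsen and Romero (199).
Among Farouk, Achebe, Halvorsen and Romero, by date of most recent title (earlier first): Farouk (26 Apr 2002) before Achebe, Halvorsen and Romero (17 Apr 2003).
Among Achebe, Halvorsen and Romero, alphabetically by surname: Achebe before Halvorsen before Romero.
Order: Okafor, Farouk, Achebe, Halvorsen, Romero, Bianchi.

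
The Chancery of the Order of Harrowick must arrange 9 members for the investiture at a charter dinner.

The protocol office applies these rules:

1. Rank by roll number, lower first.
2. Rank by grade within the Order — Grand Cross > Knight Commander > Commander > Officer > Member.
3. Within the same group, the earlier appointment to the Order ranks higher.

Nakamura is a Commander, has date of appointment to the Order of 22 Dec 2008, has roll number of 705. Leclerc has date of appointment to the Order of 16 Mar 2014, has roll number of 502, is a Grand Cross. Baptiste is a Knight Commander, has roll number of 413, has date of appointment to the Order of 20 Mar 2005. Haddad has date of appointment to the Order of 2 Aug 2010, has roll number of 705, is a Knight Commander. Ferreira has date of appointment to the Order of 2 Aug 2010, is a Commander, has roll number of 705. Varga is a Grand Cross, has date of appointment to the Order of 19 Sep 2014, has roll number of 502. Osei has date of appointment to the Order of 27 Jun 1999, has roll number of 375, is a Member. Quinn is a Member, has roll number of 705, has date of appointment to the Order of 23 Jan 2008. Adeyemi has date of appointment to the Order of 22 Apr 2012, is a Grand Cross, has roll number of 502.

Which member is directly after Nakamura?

Ferreira

By roll number (lower first): Osei (375); then Baptiste (413); then Adeyemi, Leclerc and Varga (each 502); then Haddad, Nakamura, Ferreira and Quinn (each 705).
Adeyemi, Leclerc and Varga are each Grand Cross, so the next rule applies.
Among Adeyemi, Leclerc and Varga, by date of appointment to the Order (earlier first): Adeyemi (22 Apr 2012) before Leclerc (16 Mar 2014) before Varga (19 Sep 2014).
Among Haddad, Nakamura, Ferreira and Quinn, by grade within the Order: Haddad (Knight Commander) before Nakamura and Ferreira (Commander) before Quinn (Member).
Among Nakamura and Ferreira, by date of appointment to the Order (earlier first): Nakamura (22 Dec 2008) before Ferreira (2 Aug 2010).
Order: Osei, Baptiste, Adeyemi, Leclerc, Varga, Haddad, Nakamura, Ferreira, Quinn.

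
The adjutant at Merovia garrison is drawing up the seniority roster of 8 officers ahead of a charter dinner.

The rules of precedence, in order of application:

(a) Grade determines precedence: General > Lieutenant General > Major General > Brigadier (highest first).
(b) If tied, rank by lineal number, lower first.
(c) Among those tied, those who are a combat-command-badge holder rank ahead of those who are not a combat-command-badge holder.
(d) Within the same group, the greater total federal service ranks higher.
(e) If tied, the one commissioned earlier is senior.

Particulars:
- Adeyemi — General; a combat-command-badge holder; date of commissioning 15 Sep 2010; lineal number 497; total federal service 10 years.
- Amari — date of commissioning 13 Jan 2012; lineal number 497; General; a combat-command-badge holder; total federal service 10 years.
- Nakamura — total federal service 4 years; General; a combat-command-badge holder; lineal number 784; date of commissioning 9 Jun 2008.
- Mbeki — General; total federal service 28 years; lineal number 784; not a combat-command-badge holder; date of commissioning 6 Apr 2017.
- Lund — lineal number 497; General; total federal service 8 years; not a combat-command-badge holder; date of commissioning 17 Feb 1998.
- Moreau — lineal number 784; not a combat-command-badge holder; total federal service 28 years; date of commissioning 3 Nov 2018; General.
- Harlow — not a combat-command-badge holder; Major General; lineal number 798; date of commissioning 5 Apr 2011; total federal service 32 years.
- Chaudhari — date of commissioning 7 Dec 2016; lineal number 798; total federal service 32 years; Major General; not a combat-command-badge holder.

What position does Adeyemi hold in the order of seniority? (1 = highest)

By grade: Adeyemi, Amari, Lund, Nakamura, Mbeki and Moreau (General); then Harlow and Chaudhari (Major General).
Among Adeyemi, Amari, Lund, Nakamura, Mbeki and Moreau, by lineal number (lower first): Adeyemi, Amari and Lund (497) before Nakamura, Mbeki and Moreau (784).
Among Adeyemi, Amari and Lund, a combat-command-badge holder before not a combat-command-badge holder: Adeyemi and Amari (a combat-command-badge holder) before Lund (not a combat-command-badge holder).
Adeyemi and Amari both have total federal service 10 years, so the next rule applies.
Among Adeyemi and Amari, by date of commissioning (earlier first): Adeyemi (15 Sep 2010) before Amari (13 Jan 2012).
Among Nakamura, Mbeki and Moreau, a combat-command-badge holder before not a combat-command-badge holder: Nakamura (a combat-command-badge holder) before Mbeki and Moreau (not a combat-command-badge holder).
Mbeki and Moreau both have total federal service 28 years, so the next rule applies.
Among Mbeki and Moreau, by date of commissioning (earlier first): Mbeki (6 Apr 2017) before Moreau (3 Nov 2018).
Harlow and Chaudhari both have lineal number 798, so the next rule applies.
Harlow and Chaudhari are each not a combat-command-badge holder, so the next rule applies.
Harlow and Chaudhari both have total federal service 32 years, so the next rule applies.
Among Harlow and Chaudhari, by date of commissioning (earlier first): Harlow (5 Apr 2011) before Chaudhari (7 Dec 2016).
Order: Adeyemi, Amari, Lund, Nakamura, Mbeki, Moreau, Harlow, Chaudhari. So position 1.

1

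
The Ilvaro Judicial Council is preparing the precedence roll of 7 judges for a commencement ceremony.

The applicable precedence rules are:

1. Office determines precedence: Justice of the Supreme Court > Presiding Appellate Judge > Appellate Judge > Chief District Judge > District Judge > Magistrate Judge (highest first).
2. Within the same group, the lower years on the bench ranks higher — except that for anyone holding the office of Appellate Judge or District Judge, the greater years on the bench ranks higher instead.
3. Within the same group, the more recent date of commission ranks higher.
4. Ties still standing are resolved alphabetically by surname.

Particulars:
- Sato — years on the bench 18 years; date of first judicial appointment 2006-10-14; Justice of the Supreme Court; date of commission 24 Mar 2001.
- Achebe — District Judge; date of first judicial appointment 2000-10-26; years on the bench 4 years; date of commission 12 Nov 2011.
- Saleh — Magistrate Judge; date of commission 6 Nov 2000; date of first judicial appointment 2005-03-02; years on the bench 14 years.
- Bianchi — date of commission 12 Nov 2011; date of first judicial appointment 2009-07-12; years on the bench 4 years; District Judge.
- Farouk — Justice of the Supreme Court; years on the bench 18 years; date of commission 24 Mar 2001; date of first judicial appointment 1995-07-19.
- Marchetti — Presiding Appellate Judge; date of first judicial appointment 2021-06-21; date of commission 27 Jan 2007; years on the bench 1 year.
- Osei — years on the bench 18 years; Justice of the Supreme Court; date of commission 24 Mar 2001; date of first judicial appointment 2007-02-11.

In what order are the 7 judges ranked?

By office: Farouk, Osei and Sato (Justice of the Supreme Court); then Marchetti (Presiding Appellate Judge); then Achebe and Bianchi (District Judge); then Saleh (Magistrate Judge).
Farouk, Osei and Sato all have years on the bench 18 years, so the next rule applies.
Farouk, Osei and Sato all have date of commission 24 Mar 2001, so the next rule applies.
Among Farouk, Osei and Sato, alphabetically by surname: Farouk before Osei before Sato.
Achebe and Bianchi both have years on the bench 4 years, so the next rule applies.
Achebe and Bianchi both have date of commission 12 Nov 2011, so the next rule applies.
Among Achebe and Bianchi, alphabetically by surname: Achebe before Bianchi.
Full order: Farouk, Osei, Sato, Marchetti, Achebe, Bianchi, Saleh.

Farouk, Osei, Sato, Marchetti, Achebe, Bianchi, Saleh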